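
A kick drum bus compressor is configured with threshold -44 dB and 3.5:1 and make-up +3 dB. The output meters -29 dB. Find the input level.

-2 dB

Remove make-up: -29 − 3 = -32 dB.
That's 12 dB above the -44 dB threshold.
Before 3.5:1 compression the overshoot was 12 × 3.5 = 42 dB, so input = -44 + 42 = -2 dB.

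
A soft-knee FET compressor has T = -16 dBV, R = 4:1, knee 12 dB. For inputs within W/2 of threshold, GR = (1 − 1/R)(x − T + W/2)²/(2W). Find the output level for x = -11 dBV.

x − T + W/2 = -11 − (-16) + 6 = 11.
GR = (1 − 1/4) × 11² / 24 = 0.75 × 121 / 24 = 3.78125 dB.
Output = -11 − 3.78125 = -14.78125 dBV.

-14.78125 dBV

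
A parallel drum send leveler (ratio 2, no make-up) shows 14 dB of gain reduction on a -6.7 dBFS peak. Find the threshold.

-34.7 dBFS

Gain reduction = -6.7 − (-20.7) = 14 dB; output overshoot = GR / (R − 1) = 14 / 1 = 14 dB.
Threshold = output − output overshoot = -20.7 − 14 = -34.7 dBFS.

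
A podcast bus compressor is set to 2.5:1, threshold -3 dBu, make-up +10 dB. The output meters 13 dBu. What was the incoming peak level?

12 dBu

Before make-up, the level was 13 − 10 = 3 dBu.
That's 6 dB above the -3 dBu threshold.
Input overshoot = R × output overshoot = 15 dB → input = -3 + 15 = 12 dBu.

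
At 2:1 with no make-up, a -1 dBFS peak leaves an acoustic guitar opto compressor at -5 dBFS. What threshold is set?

-9 dBFS

Let T be the threshold. Output overshoot = (input overshoot)/R, so -5 − T = (-1 − T)/2.
2·(-5 − T) = -1 − T → 1·T = -10 − (-1) = -9.
T = -9/1 = -9 dBFS.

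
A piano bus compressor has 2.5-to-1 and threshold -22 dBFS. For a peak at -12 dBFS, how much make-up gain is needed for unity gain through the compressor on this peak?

6 dB

The peak compresses to -22 + 10/2.5 = -18 dBFS.
To reach -12 dBFS requires -12 − (-18) = 6 dB of make-up.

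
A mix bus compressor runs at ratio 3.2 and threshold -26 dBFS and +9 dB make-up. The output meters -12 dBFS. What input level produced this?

Before make-up, the level was -12 − 9 = -21 dBFS.
Post-compression overshoot = -21 − (-26) = 5 dB.
Input overshoot = R × output overshoot = 16 dB → input = -26 + 16 = -10 dBFS.

-10 dBFS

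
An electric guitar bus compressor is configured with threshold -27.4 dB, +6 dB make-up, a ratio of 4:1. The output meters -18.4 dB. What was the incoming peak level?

Before make-up, the level was -18.4 − 6 = -24.4 dB.
The compressed level sits -24.4 − (-27.4) = 3 dB over threshold.
Undo the ratio: input overshoot = 3 × 4 = 12 dB, giving input = -15.4 dB.

-15.4 dB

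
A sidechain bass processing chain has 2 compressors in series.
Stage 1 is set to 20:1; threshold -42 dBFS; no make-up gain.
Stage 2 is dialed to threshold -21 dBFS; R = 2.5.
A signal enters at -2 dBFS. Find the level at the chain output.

-40 dBFS

Stage 1: overshoot 40 dB → 40/20 = 2 dB → -40 dBFS.
Stage 2: below threshold (-40 ≤ -21); passes unchanged; output -40 dBFS.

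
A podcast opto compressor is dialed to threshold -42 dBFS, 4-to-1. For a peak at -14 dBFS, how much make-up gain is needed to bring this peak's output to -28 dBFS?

The peak compresses to -42 + 28/4 = -35 dBFS.
To reach -28 dBFS requires -28 − (-35) = 7 dB of make-up.

7 dB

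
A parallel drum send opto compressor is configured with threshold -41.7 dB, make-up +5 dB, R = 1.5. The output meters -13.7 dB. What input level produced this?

-7.2 dB

Stripping the +5 dB make-up gives -18.7 dB at the gain stage.
That's 23 dB above the -41.7 dB threshold.
Input overshoot = R × output overshoot = 34.5 dB → input = -41.7 + 34.5 = -7.2 dB.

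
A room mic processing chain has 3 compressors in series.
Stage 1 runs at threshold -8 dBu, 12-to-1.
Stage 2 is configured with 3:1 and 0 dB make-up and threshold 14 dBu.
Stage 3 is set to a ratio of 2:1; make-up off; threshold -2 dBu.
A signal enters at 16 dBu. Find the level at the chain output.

-6 dBu

Stage 1: 16 dBu is 24 dB over -8 dBu; at 12:1 that becomes 2 dB over, giving -6 dBu.
Stage 2: -6 dBu is at or below the 14 dBu threshold — no compression; output -6 dBu.
Stage 3: -6 dBu ≤ -2 dBu, so stage 3 doesn't engage; output -6 dBu.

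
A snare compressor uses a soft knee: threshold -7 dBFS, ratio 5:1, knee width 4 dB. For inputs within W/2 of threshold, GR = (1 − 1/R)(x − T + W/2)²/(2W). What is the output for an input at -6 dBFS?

-6.9 dBFS

x − T + W/2 = -6 − (-7) + 2 = 3.
GR = (1 − 1/5) × 3² / 8 = 0.8 × 9 / 8 = 0.9 dB.
Output = -6 − 0.9 = -6.9 dBFS.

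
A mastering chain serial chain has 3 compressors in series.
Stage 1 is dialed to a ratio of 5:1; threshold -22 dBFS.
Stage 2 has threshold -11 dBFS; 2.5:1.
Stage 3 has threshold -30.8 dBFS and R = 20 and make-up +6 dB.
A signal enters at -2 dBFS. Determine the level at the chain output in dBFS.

Stage 1: 20 dB above -22 dBFS, reduced 5:1 to 4 dB above → -18 dBFS.
Stage 2: below threshold (-18 ≤ -11); passes unchanged; output -18 dBFS.
Stage 3: -18 dBFS is 12.8 dB over -30.8 dBFS; at 20:1 that becomes 0.64 dB over, giving -30.16 dBFS; +6 dB make-up → -24.16 dBFS.

-24.16 dBFS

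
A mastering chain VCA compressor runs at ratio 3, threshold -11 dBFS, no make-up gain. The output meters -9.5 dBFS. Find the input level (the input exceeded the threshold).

Post-compression overshoot = -9.5 − (-11) = 1.5 dB.
Before 3:1 compression the overshoot was 1.5 × 3 = 4.5 dB, so input = -11 + 4.5 = -6.5 dBFS.

-6.5 dBFS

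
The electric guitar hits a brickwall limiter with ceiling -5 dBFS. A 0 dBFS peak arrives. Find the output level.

-5 dBFS

A brickwall limiter is an ∞:1 compressor: any input above the ceiling is clamped to -5 dBFS.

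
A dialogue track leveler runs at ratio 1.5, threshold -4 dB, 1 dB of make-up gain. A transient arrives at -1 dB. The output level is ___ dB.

-1 dB

Overshoot: -1 − (-4) = 3 dB.
1.5:1 compression reduces that to 3/1.5 = 2 dB over.
Output = -4 + 2 = -2 dB; make-up adds 1 dB, giving -1 dB.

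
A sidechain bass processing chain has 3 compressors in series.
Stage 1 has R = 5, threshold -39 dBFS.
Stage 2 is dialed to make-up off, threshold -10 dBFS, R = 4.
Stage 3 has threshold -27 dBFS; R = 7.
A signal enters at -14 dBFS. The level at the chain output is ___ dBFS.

-34 dBFS

Stage 1: 25 dB above -39 dBFS, reduced 5:1 to 5 dB above → -34 dBFS.
Stage 2: -34 dBFS is at or below the -10 dBFS threshold — no compression; output -34 dBFS.
Stage 3: -34 dBFS is at or below the -27 dBFS threshold — no compression; output -34 dBFS.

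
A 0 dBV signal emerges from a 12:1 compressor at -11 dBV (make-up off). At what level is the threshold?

-12 dBV

Let T be the threshold. Output overshoot = (input overshoot)/R, so -11 − T = (0 − T)/12.
12·(-11 − T) = 0 − T → 11·T = -132 − 0 = -132.
T = -132/11 = -12 dBV.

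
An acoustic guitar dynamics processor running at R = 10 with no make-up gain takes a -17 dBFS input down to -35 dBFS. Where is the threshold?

Let T be the threshold. Output overshoot = (input overshoot)/R, so -35 − T = (-17 − T)/10.
10·(-35 − T) = -17 − T → 9·T = -350 − (-17) = -333.
T = -333/9 = -37 dBFS.

-37 dBFS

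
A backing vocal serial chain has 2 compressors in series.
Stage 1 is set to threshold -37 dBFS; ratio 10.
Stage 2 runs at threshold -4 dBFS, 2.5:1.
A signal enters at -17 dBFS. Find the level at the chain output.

-35 dBFS

Stage 1: -17 dBFS is 20 dB over -37 dBFS; at 10:1 that becomes 2 dB over, giving -35 dBFS.
Stage 2: below threshold (-35 ≤ -4); passes unchanged; output -35 dBFS.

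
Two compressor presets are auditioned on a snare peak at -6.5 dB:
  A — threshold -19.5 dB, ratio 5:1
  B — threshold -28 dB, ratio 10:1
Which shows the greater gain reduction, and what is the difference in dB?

A: overshoot 13 dB → output overshoot 2.6 dB → GR 10.4 dB.
B: overshoot 21.5 dB → output overshoot 2.15 dB → GR 19.35 dB.
Difference: 8.95 dB in favour of B.

B, by 8.95 dB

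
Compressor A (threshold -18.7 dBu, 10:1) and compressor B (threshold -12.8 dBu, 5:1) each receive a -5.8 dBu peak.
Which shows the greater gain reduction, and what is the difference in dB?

A: overshoot 12.9 dB → output overshoot 1.29 dB → GR 11.61 dB.
B: overshoot 7 dB → output overshoot 1.4 dB → GR 5.6 dB.
A reduces 6.01 dB more.

A, by 6.01 dB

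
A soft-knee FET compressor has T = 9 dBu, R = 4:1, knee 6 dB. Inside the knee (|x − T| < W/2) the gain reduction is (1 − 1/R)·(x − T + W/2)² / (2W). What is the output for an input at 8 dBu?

7.75 dBu

x − T + W/2 = 8 − 9 + 3 = 2.
GR = (1 − 1/4) × 2² / 12 = 0.75 × 4 / 12 = 0.25 dB.
Output = 8 − 0.25 = 7.75 dBu.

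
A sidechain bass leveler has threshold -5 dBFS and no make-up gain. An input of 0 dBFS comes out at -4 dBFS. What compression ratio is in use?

5:1

Input overshoot = 0 − (-5) = 5 dB; output overshoot = -4 − (-5) = 1 dB.
Ratio = 5 / 1 = 5.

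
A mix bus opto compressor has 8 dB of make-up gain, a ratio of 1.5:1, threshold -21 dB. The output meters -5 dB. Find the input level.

Stripping the +8 dB make-up gives -13 dB at the gain stage.
Post-compression overshoot = -13 − (-21) = 8 dB.
Input overshoot = R × output overshoot = 12 dB → input = -21 + 12 = -9 dB.

-9 dB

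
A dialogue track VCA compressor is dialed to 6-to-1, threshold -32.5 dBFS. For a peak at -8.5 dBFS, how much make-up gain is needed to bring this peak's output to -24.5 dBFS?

The peak compresses to -32.5 + 24/6 = -28.5 dBFS.
To reach -24.5 dBFS requires -24.5 − (-28.5) = 4 dB of make-up.

4 dB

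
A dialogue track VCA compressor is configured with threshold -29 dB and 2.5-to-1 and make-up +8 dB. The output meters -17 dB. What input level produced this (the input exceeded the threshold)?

Before make-up, the level was -17 − 8 = -25 dB.
The compressed level sits -25 − (-29) = 4 dB over threshold.
Before 2.5:1 compression the overshoot was 4 × 2.5 = 10 dB, so input = -29 + 10 = -19 dB.

-19 dB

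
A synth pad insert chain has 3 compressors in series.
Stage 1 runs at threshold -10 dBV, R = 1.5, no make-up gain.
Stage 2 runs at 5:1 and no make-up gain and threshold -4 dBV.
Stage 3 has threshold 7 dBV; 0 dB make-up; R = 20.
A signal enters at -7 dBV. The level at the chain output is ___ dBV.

Stage 1: 3 dB above -10 dBV, reduced 1.5:1 to 2 dB above → -8 dBV.
Stage 2: -8 dBV ≤ -4 dBV, so stage 2 doesn't engage; output -8 dBV.
Stage 3: -8 dBV is at or below the 7 dBV threshold — no compression; output -8 dBV.

-8 dBV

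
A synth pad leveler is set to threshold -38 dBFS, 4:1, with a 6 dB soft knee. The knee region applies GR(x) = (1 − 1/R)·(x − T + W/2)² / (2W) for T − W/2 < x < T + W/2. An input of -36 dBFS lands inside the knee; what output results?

-37.5625 dBFS

x − T + W/2 = -36 − (-38) + 3 = 5.
GR = (1 − 1/4) × 5² / 12 = 0.75 × 25 / 12 = 1.5625 dB.
Output = -36 − 1.5625 = -37.5625 dBFS.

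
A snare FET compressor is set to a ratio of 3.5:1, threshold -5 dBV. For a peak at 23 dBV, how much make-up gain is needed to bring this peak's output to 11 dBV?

8 dB

The peak compresses to -5 + 28/3.5 = 3 dBV.
To reach 11 dBV requires 11 − 3 = 8 dB of make-up.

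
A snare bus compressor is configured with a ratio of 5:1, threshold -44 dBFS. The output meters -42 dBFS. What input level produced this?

-34 dBFS

The compressed level sits -42 − (-44) = 2 dB over threshold.
Input overshoot = R × output overshoot = 10 dB → input = -44 + 10 = -34 dBFS.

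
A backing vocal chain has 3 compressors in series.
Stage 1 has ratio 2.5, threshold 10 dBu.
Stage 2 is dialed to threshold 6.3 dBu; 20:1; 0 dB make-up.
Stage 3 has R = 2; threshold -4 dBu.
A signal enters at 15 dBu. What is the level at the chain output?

1.2925 dBu

Stage 1: 5 dB above 10 dBu, reduced 2.5:1 to 2 dB above → 12 dBu.
Stage 2: 5.7 dB above 6.3 dBu, reduced 20:1 to 0.285 dB above → 6.585 dBu.
Stage 3: 10.585 dB above -4 dBu, reduced 2:1 to 5.2925 dB above → 1.2925 dBu.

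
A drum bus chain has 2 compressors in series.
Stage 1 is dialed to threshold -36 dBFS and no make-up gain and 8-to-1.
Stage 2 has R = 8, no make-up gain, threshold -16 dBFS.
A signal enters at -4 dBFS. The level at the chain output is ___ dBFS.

-32 dBFS

Stage 1: 32 dB above -36 dBFS, reduced 8:1 to 4 dB above → -32 dBFS.
Stage 2: -32 dBFS is at or below the -16 dBFS threshold — no compression; output -32 dBFS.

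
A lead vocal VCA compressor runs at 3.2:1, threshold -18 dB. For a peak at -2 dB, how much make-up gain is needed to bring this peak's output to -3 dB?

10 dB

Overshoot 16 dB → 16/3.2 = 5 dB after compression, so the compressed level is -18 + 5 = -13 dB.
Make-up = target − compressed = -3 − (-13) = 10 dB.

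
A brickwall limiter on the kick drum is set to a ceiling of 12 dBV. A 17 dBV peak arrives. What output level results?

A brickwall limiter is an ∞:1 compressor: any input above the ceiling is clamped to 12 dBV.

12 dBV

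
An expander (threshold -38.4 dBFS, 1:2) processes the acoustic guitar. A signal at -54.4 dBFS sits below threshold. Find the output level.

-70.4 dBFS

The input is 16 dB below the -38.4 dBFS threshold.
A 1:2 expander multiplies undershoot by 2: 16 × 2 = 32 dB below threshold.
Output = -38.4 − 32 = -70.4 dBFS.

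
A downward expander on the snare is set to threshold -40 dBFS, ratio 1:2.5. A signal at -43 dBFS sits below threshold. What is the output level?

-47.5 dBFS

The input is 3 dB below the -40 dBFS threshold.
A 1:2.5 expander multiplies undershoot by 2.5: 3 × 2.5 = 7.5 dB below threshold.
Output = -40 − 7.5 = -47.5 dBFS.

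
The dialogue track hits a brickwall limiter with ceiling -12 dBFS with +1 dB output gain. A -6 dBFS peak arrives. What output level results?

The limiter clamps the peak to its -12 dBFS ceiling.
Output gain then adds 1 dB: -12 + 1 = -11 dBFS.

-11 dBFS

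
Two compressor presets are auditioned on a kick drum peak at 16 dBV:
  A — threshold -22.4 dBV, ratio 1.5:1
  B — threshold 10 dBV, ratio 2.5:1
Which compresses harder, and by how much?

A: overshoot 38.4 dB → output overshoot 25.6 dB → GR 12.8 dB.
B: overshoot 6 dB → output overshoot 2.4 dB → GR 3.6 dB.
A reduces 9.2 dB more.

A, by 9.2 dB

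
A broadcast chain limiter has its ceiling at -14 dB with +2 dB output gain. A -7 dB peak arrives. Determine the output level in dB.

-12 dB

A brickwall limiter is an ∞:1 compressor: any input above the ceiling is clamped to -14 dB.
Output gain then adds 2 dB: -14 + 2 = -12 dB.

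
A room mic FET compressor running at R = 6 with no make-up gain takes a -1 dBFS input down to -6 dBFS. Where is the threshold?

-7 dBFS

Input is 6 dB above T (since output overshoot × R = input overshoot: (-6 − T)·6 = -1 − T gives T = -7 dBFS).
Check: -7 + (-1 − (-7))/6 = -7 + 1 = -6 dBFS. ✓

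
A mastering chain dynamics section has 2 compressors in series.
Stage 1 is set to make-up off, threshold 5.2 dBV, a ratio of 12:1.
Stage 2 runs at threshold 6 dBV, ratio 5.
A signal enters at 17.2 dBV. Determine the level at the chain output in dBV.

6.04 dBV

Stage 1: 12 dB above 5.2 dBV, reduced 12:1 to 1 dB above → 6.2 dBV.
Stage 2: overshoot 0.2 dB → 0.2/5 = 0.04 dB → 6.04 dBV.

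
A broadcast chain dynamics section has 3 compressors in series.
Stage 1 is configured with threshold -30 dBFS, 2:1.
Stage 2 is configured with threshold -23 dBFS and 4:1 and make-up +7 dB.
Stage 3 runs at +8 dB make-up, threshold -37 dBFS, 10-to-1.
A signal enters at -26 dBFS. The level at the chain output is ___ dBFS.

Stage 1: 4 dB above -30 dBFS, reduced 2:1 to 2 dB above → -28 dBFS.
Stage 2: -28 dBFS ≤ -23 dBFS, so stage 2 doesn't engage; make-up brings it to -21 dBFS.
Stage 3: -21 dBFS is 16 dB over -37 dBFS; at 10:1 that becomes 1.6 dB over, giving -35.4 dBFS; +8 dB make-up → -27.4 dBFS.

-27.4 dBFS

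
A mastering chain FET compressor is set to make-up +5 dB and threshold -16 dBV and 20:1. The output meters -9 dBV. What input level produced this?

Stripping the +5 dB make-up gives -14 dBV at the gain stage.
Post-compression overshoot = -14 − (-16) = 2 dB.
Undo the ratio: input overshoot = 2 × 20 = 40 dB, giving input = 24 dBV.

24 dBV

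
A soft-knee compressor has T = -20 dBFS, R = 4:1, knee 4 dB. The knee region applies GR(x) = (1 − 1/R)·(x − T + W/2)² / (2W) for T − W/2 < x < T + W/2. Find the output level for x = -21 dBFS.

x − T + W/2 = -21 − (-20) + 2 = 1.
GR = (1 − 1/4) × 1² / 8 = 0.75 × 1 / 8 = 0.09375 dB.
Output = -21 − 0.09375 = -21.09375 dBFS.

-21.09375 dBFS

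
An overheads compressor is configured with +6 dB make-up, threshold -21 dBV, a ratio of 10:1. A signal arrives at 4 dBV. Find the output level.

-12.5 dBV

The input is 25 dB above the -21 dBV threshold.
The 25 dB excess becomes 2.5 dB after 10:1 reduction.
That puts the output at -18.5 dBV; make-up adds 6 dB, giving -12.5 dBV.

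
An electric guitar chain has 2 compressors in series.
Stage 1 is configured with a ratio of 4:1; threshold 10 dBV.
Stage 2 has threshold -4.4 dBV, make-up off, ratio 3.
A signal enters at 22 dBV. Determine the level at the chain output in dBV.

Stage 1: 22 dBV is 12 dB over 10 dBV; at 4:1 that becomes 3 dB over, giving 13 dBV.
Stage 2: overshoot 17.4 dB → 17.4/3 = 5.8 dB → 1.4 dBV.

1.4 dBV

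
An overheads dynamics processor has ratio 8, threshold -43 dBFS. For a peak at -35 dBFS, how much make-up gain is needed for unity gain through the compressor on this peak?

7 dB

Overshoot 8 dB → 8/8 = 1 dB after compression, so the compressed level is -43 + 1 = -42 dBFS.
Make-up = target − compressed = -35 − (-42) = 7 dB.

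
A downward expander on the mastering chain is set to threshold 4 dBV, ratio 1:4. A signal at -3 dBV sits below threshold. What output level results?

-24 dBV

Undershoot = 4 − (-3) = 7 dB.
At 1:4, that expands to 28 dB under threshold.
Output = 4 − 28 = -24 dBV.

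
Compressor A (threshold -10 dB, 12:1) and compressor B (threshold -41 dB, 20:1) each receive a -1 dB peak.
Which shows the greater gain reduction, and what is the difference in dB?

B, by 29.75 dB

A: GR = 9 − 9/12 = 8.25 dB.
B: GR = 40 − 40/20 = 38 dB.
B reduces 29.75 dB more.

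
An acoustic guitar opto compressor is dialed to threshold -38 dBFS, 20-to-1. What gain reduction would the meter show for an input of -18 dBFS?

Overshoot = -18 − (-38) = 20 dB.
After 20:1 compression the overshoot becomes 20/20 = 1 dB.
So the signal is attenuated by 20 − 1 = 19 dB.

19 dB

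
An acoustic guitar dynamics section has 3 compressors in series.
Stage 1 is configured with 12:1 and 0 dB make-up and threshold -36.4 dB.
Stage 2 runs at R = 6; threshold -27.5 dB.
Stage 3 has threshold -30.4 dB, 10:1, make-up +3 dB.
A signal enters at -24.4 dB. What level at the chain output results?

-32.4 dB

Stage 1: 12 dB above -36.4 dB, reduced 12:1 to 1 dB above → -35.4 dB.
Stage 2: below threshold (-35.4 ≤ -27.5); passes unchanged; output -35.4 dB.
Stage 3: -35.4 dB is at or below the -30.4 dB threshold — no compression; make-up brings it to -32.4 dB.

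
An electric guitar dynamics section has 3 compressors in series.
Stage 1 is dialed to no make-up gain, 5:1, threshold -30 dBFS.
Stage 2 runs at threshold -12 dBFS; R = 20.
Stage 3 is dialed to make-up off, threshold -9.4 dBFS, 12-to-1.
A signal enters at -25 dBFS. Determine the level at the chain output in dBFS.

Stage 1: 5 dB above -30 dBFS, reduced 5:1 to 1 dB above → -29 dBFS.
Stage 2: -29 dBFS is at or below the -12 dBFS threshold — no compression; output -29 dBFS.
Stage 3: below threshold (-29 ≤ -9.4); passes unchanged; output -29 dBFS.

-29 dBFS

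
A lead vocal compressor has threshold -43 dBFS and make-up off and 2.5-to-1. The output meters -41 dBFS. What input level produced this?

The compressed level sits -41 − (-43) = 2 dB over threshold.
Undo the ratio: input overshoot = 2 × 2.5 = 5 dB, giving input = -38 dBFS.

-38 dBFS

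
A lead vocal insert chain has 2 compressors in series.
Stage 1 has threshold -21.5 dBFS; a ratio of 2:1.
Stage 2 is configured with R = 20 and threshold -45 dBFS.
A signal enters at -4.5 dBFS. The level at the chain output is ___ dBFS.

-43.4 dBFS

Stage 1: -4.5 dBFS is 17 dB over -21.5 dBFS; at 2:1 that becomes 8.5 dB over, giving -13 dBFS.
Stage 2: 32 dB above -45 dBFS, reduced 20:1 to 1.6 dB above → -43.4 dBFS.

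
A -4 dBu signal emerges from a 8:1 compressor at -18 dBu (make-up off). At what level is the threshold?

-20 dBu

Let T be the threshold. Output overshoot = (input overshoot)/R, so -18 − T = (-4 − T)/8.
8·(-18 − T) = -4 − T → 7·T = -144 − (-4) = -140.
T = -140/7 = -20 dBu.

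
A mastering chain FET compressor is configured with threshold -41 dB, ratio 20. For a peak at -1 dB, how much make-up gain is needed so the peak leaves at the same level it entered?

38 dB

Without make-up, output = threshold + overshoot/20 = -41 + 2 = -39 dB.
Gap to target: 38 dB.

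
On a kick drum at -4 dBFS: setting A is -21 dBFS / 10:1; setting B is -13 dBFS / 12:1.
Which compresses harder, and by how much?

A, by 7.05 dB

A: overshoot 17 dB → output overshoot 1.7 dB → GR 15.3 dB.
B: overshoot 9 dB → output overshoot 0.75 dB → GR 8.25 dB.
Difference: 7.05 dB in favour of A.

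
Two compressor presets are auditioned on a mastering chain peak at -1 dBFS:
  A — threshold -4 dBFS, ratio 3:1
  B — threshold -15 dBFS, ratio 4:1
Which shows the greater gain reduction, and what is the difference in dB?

B, by 8.5 dB

A: GR = 3 − 3/3 = 2 dB.
B: GR = 14 − 14/4 = 10.5 dB.
B reduces 8.5 dB more.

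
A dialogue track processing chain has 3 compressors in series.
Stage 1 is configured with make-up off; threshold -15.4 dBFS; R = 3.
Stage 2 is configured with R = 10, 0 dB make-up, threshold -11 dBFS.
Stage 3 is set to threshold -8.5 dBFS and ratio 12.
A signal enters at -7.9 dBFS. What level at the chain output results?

Stage 1: -7.9 dBFS is 7.5 dB over -15.4 dBFS; at 3:1 that becomes 2.5 dB over, giving -12.9 dBFS.
Stage 2: -12.9 dBFS is at or below the -11 dBFS threshold — no compression; output -12.9 dBFS.
Stage 3: -12.9 dBFS ≤ -8.5 dBFS, so stage 3 doesn't engage; output -12.9 dBFS.

-12.9 dBFS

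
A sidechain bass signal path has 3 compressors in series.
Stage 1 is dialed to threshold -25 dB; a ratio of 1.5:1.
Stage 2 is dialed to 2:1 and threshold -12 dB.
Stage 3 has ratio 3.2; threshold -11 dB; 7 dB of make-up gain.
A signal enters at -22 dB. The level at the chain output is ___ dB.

-16 dB

Stage 1: overshoot 3 dB → 3/1.5 = 2 dB → -23 dB.
Stage 2: -23 dB ≤ -12 dB, so stage 2 doesn't engage; output -23 dB.
Stage 3: -23 dB ≤ -11 dB, so stage 3 doesn't engage; make-up brings it to -16 dB.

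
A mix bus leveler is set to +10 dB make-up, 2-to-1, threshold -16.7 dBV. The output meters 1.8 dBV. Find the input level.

0.3 dBV

Before make-up, the level was 1.8 − 10 = -8.2 dBV.
That's 8.5 dB above the -16.7 dBV threshold.
Input overshoot = R × output overshoot = 17 dB → input = -16.7 + 17 = 0.3 dBV.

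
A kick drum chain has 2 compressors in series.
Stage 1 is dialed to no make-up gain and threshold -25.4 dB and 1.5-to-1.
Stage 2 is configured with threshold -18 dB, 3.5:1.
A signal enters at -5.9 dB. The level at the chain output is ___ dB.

Stage 1: -5.9 dB is 19.5 dB over -25.4 dB; at 1.5:1 that becomes 13 dB over, giving -12.4 dB.
Stage 2: 5.6 dB above -18 dB, reduced 3.5:1 to 1.6 dB above → -16.4 dB.

-16.4 dB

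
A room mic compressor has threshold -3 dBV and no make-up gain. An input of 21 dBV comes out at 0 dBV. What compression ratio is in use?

8:1

Input overshoot = 21 − (-3) = 24 dB; output overshoot = 0 − (-3) = 3 dB.
Ratio = 24 / 3 = 8.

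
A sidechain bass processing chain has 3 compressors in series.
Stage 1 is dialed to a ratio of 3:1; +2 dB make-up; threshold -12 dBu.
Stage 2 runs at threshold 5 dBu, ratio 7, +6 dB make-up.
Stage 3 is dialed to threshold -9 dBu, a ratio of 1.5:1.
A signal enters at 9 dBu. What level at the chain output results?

-1 dBu

Stage 1: 21 dB above -12 dBu, reduced 3:1 to 7 dB above → -5 dBu; +2 dB make-up → -3 dBu.
Stage 2: below threshold (-3 ≤ 5); passes unchanged; make-up brings it to 3 dBu.
Stage 3: 3 dBu is 12 dB over -9 dBu; at 1.5:1 that becomes 8 dB over, giving -1 dBu.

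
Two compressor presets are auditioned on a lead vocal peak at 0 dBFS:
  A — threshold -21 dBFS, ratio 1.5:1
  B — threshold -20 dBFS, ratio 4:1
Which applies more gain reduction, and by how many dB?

B, by 8 dB

A: overshoot 21 dB → output overshoot 14 dB → GR 7 dB.
B: overshoot 20 dB → output overshoot 5 dB → GR 15 dB.
B reduces 8 dB more.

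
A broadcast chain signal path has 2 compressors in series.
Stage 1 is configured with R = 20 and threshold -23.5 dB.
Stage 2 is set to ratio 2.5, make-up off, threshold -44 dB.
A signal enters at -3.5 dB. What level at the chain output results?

-35.4 dB

Stage 1: -3.5 dB is 20 dB over -23.5 dB; at 20:1 that becomes 1 dB over, giving -22.5 dB.
Stage 2: 21.5 dB above -44 dB, reduced 2.5:1 to 8.6 dB above → -35.4 dB.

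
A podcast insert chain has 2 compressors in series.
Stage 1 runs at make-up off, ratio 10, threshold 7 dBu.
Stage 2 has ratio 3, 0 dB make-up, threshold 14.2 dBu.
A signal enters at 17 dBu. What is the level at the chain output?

Stage 1: 10 dB above 7 dBu, reduced 10:1 to 1 dB above → 8 dBu.
Stage 2: 8 dBu is at or below the 14.2 dBu threshold — no compression; output 8 dBu.

8 dBu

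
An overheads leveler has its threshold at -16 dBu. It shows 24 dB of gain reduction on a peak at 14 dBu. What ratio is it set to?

5:1

Input overshoot = 14 − (-16) = 30 dB.
Output overshoot = 30 − 24 = 6 dB.
Ratio = input overshoot / output overshoot = 30 / 6 = 5.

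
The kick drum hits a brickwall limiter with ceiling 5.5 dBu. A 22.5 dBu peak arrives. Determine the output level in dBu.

A brickwall limiter is an ∞:1 compressor: any input above the ceiling is clamped to 5.5 dBu.

5.5 dBu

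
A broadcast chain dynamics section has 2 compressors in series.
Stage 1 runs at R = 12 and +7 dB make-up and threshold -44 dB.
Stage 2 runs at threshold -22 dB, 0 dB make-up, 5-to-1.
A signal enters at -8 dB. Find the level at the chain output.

-34 dB

Stage 1: -8 dB is 36 dB over -44 dB; at 12:1 that becomes 3 dB over, giving -41 dB; +7 dB make-up → -34 dB.
Stage 2: -34 dB ≤ -22 dB, so stage 2 doesn't engage; output -34 dB.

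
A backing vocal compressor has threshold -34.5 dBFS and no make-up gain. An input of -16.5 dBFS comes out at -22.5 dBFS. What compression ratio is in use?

1.5:1

Input overshoot = -16.5 − (-34.5) = 18 dB; output overshoot = -22.5 − (-34.5) = 12 dB.
Ratio = 18 / 12 = 1.5.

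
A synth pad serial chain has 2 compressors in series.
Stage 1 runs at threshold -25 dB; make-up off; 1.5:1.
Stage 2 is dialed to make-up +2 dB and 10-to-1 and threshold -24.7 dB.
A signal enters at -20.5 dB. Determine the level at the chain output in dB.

Stage 1: 4.5 dB above -25 dB, reduced 1.5:1 to 3 dB above → -22 dB.
Stage 2: overshoot 2.7 dB → 2.7/10 = 0.27 dB → -24.43 dB; +2 dB make-up → -22.43 dB.

-22.43 dB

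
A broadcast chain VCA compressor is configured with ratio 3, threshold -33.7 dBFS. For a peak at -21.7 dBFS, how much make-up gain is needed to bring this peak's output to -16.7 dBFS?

13 dB

The peak compresses to -33.7 + 12/3 = -29.7 dBFS.
To reach -16.7 dBFS requires -16.7 − (-29.7) = 13 dB of make-up.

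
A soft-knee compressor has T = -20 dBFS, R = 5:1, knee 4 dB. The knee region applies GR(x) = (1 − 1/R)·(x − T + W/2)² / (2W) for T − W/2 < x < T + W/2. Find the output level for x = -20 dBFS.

x − T + W/2 = -20 − (-20) + 2 = 2.
GR = (1 − 1/5) × 2² / 8 = 0.8 × 4 / 8 = 0.4 dB.
Output = -20 − 0.4 = -20.4 dBFS.

-20.4 dBFS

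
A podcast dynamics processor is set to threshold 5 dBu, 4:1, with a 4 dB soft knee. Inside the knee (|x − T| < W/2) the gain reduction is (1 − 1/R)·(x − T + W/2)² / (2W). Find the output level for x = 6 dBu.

x − T + W/2 = 6 − 5 + 2 = 3.
GR = (1 − 1/4) × 3² / 8 = 0.75 × 9 / 8 = 0.84375 dB.
Output = 6 − 0.84375 = 5.15625 dBu.

5.15625 dBu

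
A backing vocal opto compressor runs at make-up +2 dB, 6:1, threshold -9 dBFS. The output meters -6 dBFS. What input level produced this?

Remove make-up: -6 − 2 = -8 dBFS.
That's 1 dB above the -9 dBFS threshold.
Before 6:1 compression the overshoot was 1 × 6 = 6 dB, so input = -9 + 6 = -3 dBFS.

-3 dBFS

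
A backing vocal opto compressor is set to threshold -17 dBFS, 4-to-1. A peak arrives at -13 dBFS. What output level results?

Overshoot: -13 − (-17) = 4 dB.
4:1 compression reduces that to 4/4 = 1 dB over.
So the level is -17 + 1 = -16 dBFS.

-16 dBFS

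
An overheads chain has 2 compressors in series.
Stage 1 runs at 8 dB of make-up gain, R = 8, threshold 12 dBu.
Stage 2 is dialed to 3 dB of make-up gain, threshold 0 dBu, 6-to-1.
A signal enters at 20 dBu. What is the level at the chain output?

Stage 1: 8 dB above 12 dBu, reduced 8:1 to 1 dB above → 13 dBu; +8 dB make-up → 21 dBu.
Stage 2: overshoot 21 dB → 21/6 = 3.5 dB → 3.5 dBu; +3 dB make-up → 6.5 dBu.

6.5 dBu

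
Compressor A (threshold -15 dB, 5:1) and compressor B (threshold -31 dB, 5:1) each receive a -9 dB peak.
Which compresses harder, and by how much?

A: GR = 6 − 6/5 = 4.8 dB.
B: GR = 22 − 22/5 = 17.6 dB.
Difference: 12.8 dB in favour of B.

B, by 12.8 dB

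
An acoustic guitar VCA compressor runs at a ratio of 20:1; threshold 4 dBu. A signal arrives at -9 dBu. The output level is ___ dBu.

-9 dBu is 13 dB below the 4 dBu threshold, so no gain reduction is applied.
Output = input = -9 dBu.

-9 dBu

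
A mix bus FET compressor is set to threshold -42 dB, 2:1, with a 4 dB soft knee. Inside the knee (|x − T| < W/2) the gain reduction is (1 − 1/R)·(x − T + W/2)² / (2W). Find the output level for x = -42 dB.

x − T + W/2 = -42 − (-42) + 2 = 2.
GR = (1 − 1/2) × 2² / 8 = 0.5 × 4 / 8 = 0.25 dB.
Output = -42 − 0.25 = -42.25 dB.

-42.25 dB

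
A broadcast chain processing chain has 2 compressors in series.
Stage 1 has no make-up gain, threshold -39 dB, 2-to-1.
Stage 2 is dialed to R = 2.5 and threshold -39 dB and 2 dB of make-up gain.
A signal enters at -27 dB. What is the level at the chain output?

-34.6 dB

Stage 1: overshoot 12 dB → 12/2 = 6 dB → -33 dB.
Stage 2: 6 dB above -39 dB, reduced 2.5:1 to 2.4 dB above → -36.6 dB; +2 dB make-up → -34.6 dB.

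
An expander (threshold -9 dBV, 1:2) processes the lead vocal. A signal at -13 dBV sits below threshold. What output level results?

-17 dBV

Undershoot = (-9) − (-13) = 4 dB.
At 1:2, that expands to 8 dB under threshold.
Output = -9 − 8 = -17 dBV.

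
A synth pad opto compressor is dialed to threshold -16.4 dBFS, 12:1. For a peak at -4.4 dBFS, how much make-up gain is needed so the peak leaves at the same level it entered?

Without make-up, output = threshold + overshoot/12 = -16.4 + 1 = -15.4 dBFS.
Gap to target: 11 dB.

11 dB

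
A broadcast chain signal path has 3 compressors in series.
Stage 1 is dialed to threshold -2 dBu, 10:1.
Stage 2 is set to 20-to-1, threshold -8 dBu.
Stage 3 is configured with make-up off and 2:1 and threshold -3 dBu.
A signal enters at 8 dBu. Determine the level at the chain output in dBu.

-7.65 dBu

Stage 1: 8 dBu is 10 dB over -2 dBu; at 10:1 that becomes 1 dB over, giving -1 dBu.
Stage 2: -1 dBu is 7 dB over -8 dBu; at 20:1 that becomes 0.35 dB over, giving -7.65 dBu.
Stage 3: -7.65 dBu is at or below the -3 dBu threshold — no compression; output -7.65 dBu.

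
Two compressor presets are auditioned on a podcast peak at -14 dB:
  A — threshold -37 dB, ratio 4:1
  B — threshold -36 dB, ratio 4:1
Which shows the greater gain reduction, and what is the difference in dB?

A: GR = 23 − 23/4 = 17.25 dB.
B: GR = 22 − 22/4 = 16.5 dB.
A applies 0.75 dB more gain reduction.

A, by 0.75 dB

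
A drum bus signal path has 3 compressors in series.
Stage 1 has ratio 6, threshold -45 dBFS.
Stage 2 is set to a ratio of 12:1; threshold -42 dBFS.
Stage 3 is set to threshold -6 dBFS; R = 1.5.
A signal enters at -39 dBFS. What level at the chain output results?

-44 dBFS

Stage 1: -39 dBFS is 6 dB over -45 dBFS; at 6:1 that becomes 1 dB over, giving -44 dBFS.
Stage 2: -44 dBFS is at or below the -42 dBFS threshold — no compression; output -44 dBFS.
Stage 3: -44 dBFS is at or below the -6 dBFS threshold — no compression; output -44 dBFS.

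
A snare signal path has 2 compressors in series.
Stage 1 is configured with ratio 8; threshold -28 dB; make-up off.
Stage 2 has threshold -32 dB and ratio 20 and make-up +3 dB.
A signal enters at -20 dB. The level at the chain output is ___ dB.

-28.75 dB

Stage 1: 8 dB above -28 dB, reduced 8:1 to 1 dB above → -27 dB.
Stage 2: -27 dB is 5 dB over -32 dB; at 20:1 that becomes 0.25 dB over, giving -31.75 dB; +3 dB make-up → -28.75 dB.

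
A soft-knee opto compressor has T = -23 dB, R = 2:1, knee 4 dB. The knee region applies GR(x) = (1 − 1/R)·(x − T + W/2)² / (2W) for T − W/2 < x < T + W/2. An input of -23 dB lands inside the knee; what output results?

x − T + W/2 = -23 − (-23) + 2 = 2.
GR = (1 − 1/2) × 2² / 8 = 0.5 × 4 / 8 = 0.25 dB.
Output = -23 − 0.25 = -23.25 dB.

-23.25 dB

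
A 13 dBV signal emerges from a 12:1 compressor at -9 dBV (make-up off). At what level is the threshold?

-11 dBV

Gain reduction = 13 − (-9) = 22 dB; output overshoot = GR / (R − 1) = 22 / 11 = 2 dB.
Threshold = output − output overshoot = -9 − 2 = -11 dBV.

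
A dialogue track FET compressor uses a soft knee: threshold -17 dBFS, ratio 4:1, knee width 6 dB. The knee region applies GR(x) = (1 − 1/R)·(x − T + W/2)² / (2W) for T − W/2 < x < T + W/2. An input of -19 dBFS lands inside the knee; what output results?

x − T + W/2 = -19 − (-17) + 3 = 1.
GR = (1 − 1/4) × 1² / 12 = 0.75 × 1 / 12 = 0.0625 dB.
Output = -19 − 0.0625 = -19.0625 dBFS.

-19.0625 dBFS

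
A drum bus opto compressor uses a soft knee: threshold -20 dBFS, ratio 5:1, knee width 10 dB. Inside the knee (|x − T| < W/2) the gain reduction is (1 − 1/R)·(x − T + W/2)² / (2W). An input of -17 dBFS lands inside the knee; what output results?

x − T + W/2 = -17 − (-20) + 5 = 8.
GR = (1 − 1/5) × 8² / 20 = 0.8 × 64 / 20 = 2.56 dB.
Output = -17 − 2.56 = -19.56 dBFS.

-19.56 dBFS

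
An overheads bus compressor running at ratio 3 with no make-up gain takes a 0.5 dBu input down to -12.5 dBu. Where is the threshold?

-19 dBu

Let T be the threshold. Output overshoot = (input overshoot)/R, so -12.5 − T = (0.5 − T)/3.
3·(-12.5 − T) = 0.5 − T → 2·T = -37.5 − 0.5 = -38.
T = -38/2 = -19 dBu.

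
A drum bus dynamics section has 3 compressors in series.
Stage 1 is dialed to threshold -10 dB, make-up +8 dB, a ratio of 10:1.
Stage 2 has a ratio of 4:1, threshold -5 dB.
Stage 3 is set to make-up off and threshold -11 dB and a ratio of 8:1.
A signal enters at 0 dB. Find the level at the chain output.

-10.125 dB

Stage 1: 0 dB is 10 dB over -10 dB; at 10:1 that becomes 1 dB over, giving -9 dB; +8 dB make-up → -1 dB.
Stage 2: overshoot 4 dB → 4/4 = 1 dB → -4 dB.
Stage 3: overshoot 7 dB → 7/8 = 0.875 dB → -10.125 dB.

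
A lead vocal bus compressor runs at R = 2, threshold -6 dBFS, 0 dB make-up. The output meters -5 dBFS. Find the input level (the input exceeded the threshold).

That's 1 dB above the -6 dBFS threshold.
Input overshoot = R × output overshoot = 2 dB → input = -6 + 2 = -4 dBFS.

-4 dBFS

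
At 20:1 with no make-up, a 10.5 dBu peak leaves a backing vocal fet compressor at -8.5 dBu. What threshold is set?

-9.5 dBu

Let T be the threshold. Output overshoot = (input overshoot)/R, so -8.5 − T = (10.5 − T)/20.
20·(-8.5 − T) = 10.5 − T → 19·T = -170 − 10.5 = -180.5.
T = -180.5/19 = -9.5 dBu.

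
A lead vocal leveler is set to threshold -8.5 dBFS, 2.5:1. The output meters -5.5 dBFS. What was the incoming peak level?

Post-compression overshoot = -5.5 − (-8.5) = 3 dB.
Undo the ratio: input overshoot = 3 × 2.5 = 7.5 dB, giving input = -1 dBFS.

-1 dBFS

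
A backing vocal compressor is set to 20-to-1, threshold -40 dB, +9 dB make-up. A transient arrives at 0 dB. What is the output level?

-29 dB

0 dB sits 40 dB over threshold.
The 40 dB excess becomes 2 dB after 20:1 reduction.
That puts the output at -38 dB; make-up adds 9 dB, giving -29 dB.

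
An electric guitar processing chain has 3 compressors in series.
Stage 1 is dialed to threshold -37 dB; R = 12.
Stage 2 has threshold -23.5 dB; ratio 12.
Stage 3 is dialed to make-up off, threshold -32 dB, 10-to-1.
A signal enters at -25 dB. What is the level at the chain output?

-36 dB

Stage 1: overshoot 12 dB → 12/12 = 1 dB → -36 dB.
Stage 2: below threshold (-36 ≤ -23.5); passes unchanged; output -36 dB.
Stage 3: -36 dB is at or below the -32 dB threshold — no compression; output -36 dB.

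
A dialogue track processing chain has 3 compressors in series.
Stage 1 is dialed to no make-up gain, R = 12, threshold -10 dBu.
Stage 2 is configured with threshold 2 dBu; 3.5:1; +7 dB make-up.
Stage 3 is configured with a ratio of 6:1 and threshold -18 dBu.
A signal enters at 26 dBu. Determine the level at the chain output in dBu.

-15 dBu

Stage 1: 36 dB above -10 dBu, reduced 12:1 to 3 dB above → -7 dBu.
Stage 2: below threshold (-7 ≤ 2); passes unchanged; make-up brings it to 0 dBu.
Stage 3: overshoot 18 dB → 18/6 = 3 dB → -15 dBu.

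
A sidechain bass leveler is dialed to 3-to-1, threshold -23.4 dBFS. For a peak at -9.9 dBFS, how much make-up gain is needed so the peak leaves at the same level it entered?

9 dB

Without make-up, output = threshold + overshoot/3 = -23.4 + 4.5 = -18.9 dBFS.
Gap to target: 9 dB.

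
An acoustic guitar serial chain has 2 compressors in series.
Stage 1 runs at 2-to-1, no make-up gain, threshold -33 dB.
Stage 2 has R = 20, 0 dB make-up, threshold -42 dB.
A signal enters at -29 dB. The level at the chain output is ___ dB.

Stage 1: -29 dB is 4 dB over -33 dB; at 2:1 that becomes 2 dB over, giving -31 dB.
Stage 2: -31 dB is 11 dB over -42 dB; at 20:1 that becomes 0.55 dB over, giving -41.45 dB.

-41.45 dB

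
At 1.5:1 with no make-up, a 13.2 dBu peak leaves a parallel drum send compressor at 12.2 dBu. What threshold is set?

10.2 dBu

Gain reduction = 13.2 − 12.2 = 1 dB; output overshoot = GR / (R − 1) = 1 / 0.5 = 2 dB.
Threshold = output − output overshoot = 12.2 − 2 = 10.2 dBu.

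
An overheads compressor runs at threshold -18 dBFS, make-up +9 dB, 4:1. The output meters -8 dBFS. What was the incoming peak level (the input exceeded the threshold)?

-14 dBFS

Remove make-up: -8 − 9 = -17 dBFS.
The compressed level sits -17 − (-18) = 1 dB over threshold.
Undo the ratio: input overshoot = 1 × 4 = 4 dB, giving input = -14 dBFS.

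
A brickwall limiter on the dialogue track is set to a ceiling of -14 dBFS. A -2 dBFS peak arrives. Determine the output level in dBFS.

The limiter clamps the peak to its -14 dBFS ceiling.

-14 dBFS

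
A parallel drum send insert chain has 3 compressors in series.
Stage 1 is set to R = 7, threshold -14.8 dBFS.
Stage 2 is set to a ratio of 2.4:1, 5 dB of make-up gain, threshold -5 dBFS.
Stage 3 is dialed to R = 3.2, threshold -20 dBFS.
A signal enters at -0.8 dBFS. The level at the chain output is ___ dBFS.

-16.1875 dBFS

Stage 1: -0.8 dBFS is 14 dB over -14.8 dBFS; at 7:1 that becomes 2 dB over, giving -12.8 dBFS.
Stage 2: below threshold (-12.8 ≤ -5); passes unchanged; make-up brings it to -7.8 dBFS.
Stage 3: overshoot 12.2 dB → 12.2/3.2 = 3.8125 dB → -16.1875 dBFS.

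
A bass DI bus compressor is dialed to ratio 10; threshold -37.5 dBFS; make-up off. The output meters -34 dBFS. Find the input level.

-2.5 dBFS

That's 3.5 dB above the -37.5 dBFS threshold.
Before 10:1 compression the overshoot was 3.5 × 10 = 35 dB, so input = -37.5 + 35 = -2.5 dBFS.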